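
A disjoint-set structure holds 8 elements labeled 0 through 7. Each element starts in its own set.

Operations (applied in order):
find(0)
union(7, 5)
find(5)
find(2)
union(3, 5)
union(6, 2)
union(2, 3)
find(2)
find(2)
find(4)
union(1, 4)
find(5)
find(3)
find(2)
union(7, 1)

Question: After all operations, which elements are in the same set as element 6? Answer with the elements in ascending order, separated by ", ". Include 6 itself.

Step 1: find(0) -> no change; set of 0 is {0}
Step 2: union(7, 5) -> merged; set of 7 now {5, 7}
Step 3: find(5) -> no change; set of 5 is {5, 7}
Step 4: find(2) -> no change; set of 2 is {2}
Step 5: union(3, 5) -> merged; set of 3 now {3, 5, 7}
Step 6: union(6, 2) -> merged; set of 6 now {2, 6}
Step 7: union(2, 3) -> merged; set of 2 now {2, 3, 5, 6, 7}
Step 8: find(2) -> no change; set of 2 is {2, 3, 5, 6, 7}
Step 9: find(2) -> no change; set of 2 is {2, 3, 5, 6, 7}
Step 10: find(4) -> no change; set of 4 is {4}
Step 11: union(1, 4) -> merged; set of 1 now {1, 4}
Step 12: find(5) -> no change; set of 5 is {2, 3, 5, 6, 7}
Step 13: find(3) -> no change; set of 3 is {2, 3, 5, 6, 7}
Step 14: find(2) -> no change; set of 2 is {2, 3, 5, 6, 7}
Step 15: union(7, 1) -> merged; set of 7 now {1, 2, 3, 4, 5, 6, 7}
Component of 6: {1, 2, 3, 4, 5, 6, 7}

Answer: 1, 2, 3, 4, 5, 6, 7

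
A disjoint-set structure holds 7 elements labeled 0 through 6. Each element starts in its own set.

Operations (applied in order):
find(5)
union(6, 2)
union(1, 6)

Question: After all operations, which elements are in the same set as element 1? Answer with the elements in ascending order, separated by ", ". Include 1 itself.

Answer: 1, 2, 6

Derivation:
Step 1: find(5) -> no change; set of 5 is {5}
Step 2: union(6, 2) -> merged; set of 6 now {2, 6}
Step 3: union(1, 6) -> merged; set of 1 now {1, 2, 6}
Component of 1: {1, 2, 6}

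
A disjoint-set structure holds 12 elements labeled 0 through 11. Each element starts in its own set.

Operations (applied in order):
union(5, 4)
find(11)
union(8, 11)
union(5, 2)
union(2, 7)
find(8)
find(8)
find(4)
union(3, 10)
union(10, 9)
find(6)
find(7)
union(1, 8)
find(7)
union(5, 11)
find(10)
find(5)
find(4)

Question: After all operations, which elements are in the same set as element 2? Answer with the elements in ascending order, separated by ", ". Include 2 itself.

Step 1: union(5, 4) -> merged; set of 5 now {4, 5}
Step 2: find(11) -> no change; set of 11 is {11}
Step 3: union(8, 11) -> merged; set of 8 now {8, 11}
Step 4: union(5, 2) -> merged; set of 5 now {2, 4, 5}
Step 5: union(2, 7) -> merged; set of 2 now {2, 4, 5, 7}
Step 6: find(8) -> no change; set of 8 is {8, 11}
Step 7: find(8) -> no change; set of 8 is {8, 11}
Step 8: find(4) -> no change; set of 4 is {2, 4, 5, 7}
Step 9: union(3, 10) -> merged; set of 3 now {3, 10}
Step 10: union(10, 9) -> merged; set of 10 now {3, 9, 10}
Step 11: find(6) -> no change; set of 6 is {6}
Step 12: find(7) -> no change; set of 7 is {2, 4, 5, 7}
Step 13: union(1, 8) -> merged; set of 1 now {1, 8, 11}
Step 14: find(7) -> no change; set of 7 is {2, 4, 5, 7}
Step 15: union(5, 11) -> merged; set of 5 now {1, 2, 4, 5, 7, 8, 11}
Step 16: find(10) -> no change; set of 10 is {3, 9, 10}
Step 17: find(5) -> no change; set of 5 is {1, 2, 4, 5, 7, 8, 11}
Step 18: find(4) -> no change; set of 4 is {1, 2, 4, 5, 7, 8, 11}
Component of 2: {1, 2, 4, 5, 7, 8, 11}

Answer: 1, 2, 4, 5, 7, 8, 11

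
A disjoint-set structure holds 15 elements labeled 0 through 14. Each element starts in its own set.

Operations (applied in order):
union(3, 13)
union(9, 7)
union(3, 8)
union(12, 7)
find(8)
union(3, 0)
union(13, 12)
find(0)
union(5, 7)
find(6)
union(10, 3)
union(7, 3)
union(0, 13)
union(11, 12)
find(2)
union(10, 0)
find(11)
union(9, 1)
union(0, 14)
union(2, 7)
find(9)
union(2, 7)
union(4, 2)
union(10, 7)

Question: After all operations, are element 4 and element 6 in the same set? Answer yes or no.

Answer: no

Derivation:
Step 1: union(3, 13) -> merged; set of 3 now {3, 13}
Step 2: union(9, 7) -> merged; set of 9 now {7, 9}
Step 3: union(3, 8) -> merged; set of 3 now {3, 8, 13}
Step 4: union(12, 7) -> merged; set of 12 now {7, 9, 12}
Step 5: find(8) -> no change; set of 8 is {3, 8, 13}
Step 6: union(3, 0) -> merged; set of 3 now {0, 3, 8, 13}
Step 7: union(13, 12) -> merged; set of 13 now {0, 3, 7, 8, 9, 12, 13}
Step 8: find(0) -> no change; set of 0 is {0, 3, 7, 8, 9, 12, 13}
Step 9: union(5, 7) -> merged; set of 5 now {0, 3, 5, 7, 8, 9, 12, 13}
Step 10: find(6) -> no change; set of 6 is {6}
Step 11: union(10, 3) -> merged; set of 10 now {0, 3, 5, 7, 8, 9, 10, 12, 13}
Step 12: union(7, 3) -> already same set; set of 7 now {0, 3, 5, 7, 8, 9, 10, 12, 13}
Step 13: union(0, 13) -> already same set; set of 0 now {0, 3, 5, 7, 8, 9, 10, 12, 13}
Step 14: union(11, 12) -> merged; set of 11 now {0, 3, 5, 7, 8, 9, 10, 11, 12, 13}
Step 15: find(2) -> no change; set of 2 is {2}
Step 16: union(10, 0) -> already same set; set of 10 now {0, 3, 5, 7, 8, 9, 10, 11, 12, 13}
Step 17: find(11) -> no change; set of 11 is {0, 3, 5, 7, 8, 9, 10, 11, 12, 13}
Step 18: union(9, 1) -> merged; set of 9 now {0, 1, 3, 5, 7, 8, 9, 10, 11, 12, 13}
Step 19: union(0, 14) -> merged; set of 0 now {0, 1, 3, 5, 7, 8, 9, 10, 11, 12, 13, 14}
Step 20: union(2, 7) -> merged; set of 2 now {0, 1, 2, 3, 5, 7, 8, 9, 10, 11, 12, 13, 14}
Step 21: find(9) -> no change; set of 9 is {0, 1, 2, 3, 5, 7, 8, 9, 10, 11, 12, 13, 14}
Step 22: union(2, 7) -> already same set; set of 2 now {0, 1, 2, 3, 5, 7, 8, 9, 10, 11, 12, 13, 14}
Step 23: union(4, 2) -> merged; set of 4 now {0, 1, 2, 3, 4, 5, 7, 8, 9, 10, 11, 12, 13, 14}
Step 24: union(10, 7) -> already same set; set of 10 now {0, 1, 2, 3, 4, 5, 7, 8, 9, 10, 11, 12, 13, 14}
Set of 4: {0, 1, 2, 3, 4, 5, 7, 8, 9, 10, 11, 12, 13, 14}; 6 is not a member.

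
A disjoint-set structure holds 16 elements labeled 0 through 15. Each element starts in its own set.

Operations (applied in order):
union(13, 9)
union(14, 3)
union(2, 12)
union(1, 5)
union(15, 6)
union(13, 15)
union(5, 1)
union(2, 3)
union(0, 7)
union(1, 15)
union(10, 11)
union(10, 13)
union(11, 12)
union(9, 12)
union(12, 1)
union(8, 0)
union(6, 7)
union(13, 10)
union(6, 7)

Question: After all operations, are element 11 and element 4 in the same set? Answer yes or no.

Step 1: union(13, 9) -> merged; set of 13 now {9, 13}
Step 2: union(14, 3) -> merged; set of 14 now {3, 14}
Step 3: union(2, 12) -> merged; set of 2 now {2, 12}
Step 4: union(1, 5) -> merged; set of 1 now {1, 5}
Step 5: union(15, 6) -> merged; set of 15 now {6, 15}
Step 6: union(13, 15) -> merged; set of 13 now {6, 9, 13, 15}
Step 7: union(5, 1) -> already same set; set of 5 now {1, 5}
Step 8: union(2, 3) -> merged; set of 2 now {2, 3, 12, 14}
Step 9: union(0, 7) -> merged; set of 0 now {0, 7}
Step 10: union(1, 15) -> merged; set of 1 now {1, 5, 6, 9, 13, 15}
Step 11: union(10, 11) -> merged; set of 10 now {10, 11}
Step 12: union(10, 13) -> merged; set of 10 now {1, 5, 6, 9, 10, 11, 13, 15}
Step 13: union(11, 12) -> merged; set of 11 now {1, 2, 3, 5, 6, 9, 10, 11, 12, 13, 14, 15}
Step 14: union(9, 12) -> already same set; set of 9 now {1, 2, 3, 5, 6, 9, 10, 11, 12, 13, 14, 15}
Step 15: union(12, 1) -> already same set; set of 12 now {1, 2, 3, 5, 6, 9, 10, 11, 12, 13, 14, 15}
Step 16: union(8, 0) -> merged; set of 8 now {0, 7, 8}
Step 17: union(6, 7) -> merged; set of 6 now {0, 1, 2, 3, 5, 6, 7, 8, 9, 10, 11, 12, 13, 14, 15}
Step 18: union(13, 10) -> already same set; set of 13 now {0, 1, 2, 3, 5, 6, 7, 8, 9, 10, 11, 12, 13, 14, 15}
Step 19: union(6, 7) -> already same set; set of 6 now {0, 1, 2, 3, 5, 6, 7, 8, 9, 10, 11, 12, 13, 14, 15}
Set of 11: {0, 1, 2, 3, 5, 6, 7, 8, 9, 10, 11, 12, 13, 14, 15}; 4 is not a member.

Answer: no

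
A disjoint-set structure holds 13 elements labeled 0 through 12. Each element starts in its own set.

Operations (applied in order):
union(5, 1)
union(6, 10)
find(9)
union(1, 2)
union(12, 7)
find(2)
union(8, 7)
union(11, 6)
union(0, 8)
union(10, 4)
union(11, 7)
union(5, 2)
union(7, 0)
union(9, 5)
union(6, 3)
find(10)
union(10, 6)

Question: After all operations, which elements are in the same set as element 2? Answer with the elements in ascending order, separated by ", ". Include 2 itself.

Answer: 1, 2, 5, 9

Derivation:
Step 1: union(5, 1) -> merged; set of 5 now {1, 5}
Step 2: union(6, 10) -> merged; set of 6 now {6, 10}
Step 3: find(9) -> no change; set of 9 is {9}
Step 4: union(1, 2) -> merged; set of 1 now {1, 2, 5}
Step 5: union(12, 7) -> merged; set of 12 now {7, 12}
Step 6: find(2) -> no change; set of 2 is {1, 2, 5}
Step 7: union(8, 7) -> merged; set of 8 now {7, 8, 12}
Step 8: union(11, 6) -> merged; set of 11 now {6, 10, 11}
Step 9: union(0, 8) -> merged; set of 0 now {0, 7, 8, 12}
Step 10: union(10, 4) -> merged; set of 10 now {4, 6, 10, 11}
Step 11: union(11, 7) -> merged; set of 11 now {0, 4, 6, 7, 8, 10, 11, 12}
Step 12: union(5, 2) -> already same set; set of 5 now {1, 2, 5}
Step 13: union(7, 0) -> already same set; set of 7 now {0, 4, 6, 7, 8, 10, 11, 12}
Step 14: union(9, 5) -> merged; set of 9 now {1, 2, 5, 9}
Step 15: union(6, 3) -> merged; set of 6 now {0, 3, 4, 6, 7, 8, 10, 11, 12}
Step 16: find(10) -> no change; set of 10 is {0, 3, 4, 6, 7, 8, 10, 11, 12}
Step 17: union(10, 6) -> already same set; set of 10 now {0, 3, 4, 6, 7, 8, 10, 11, 12}
Component of 2: {1, 2, 5, 9}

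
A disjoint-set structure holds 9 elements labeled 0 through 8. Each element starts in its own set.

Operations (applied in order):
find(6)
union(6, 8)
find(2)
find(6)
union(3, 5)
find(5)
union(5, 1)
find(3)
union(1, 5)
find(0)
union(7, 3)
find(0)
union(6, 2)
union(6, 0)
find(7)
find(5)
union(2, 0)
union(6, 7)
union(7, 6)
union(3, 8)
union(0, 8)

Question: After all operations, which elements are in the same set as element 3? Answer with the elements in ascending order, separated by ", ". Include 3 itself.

Step 1: find(6) -> no change; set of 6 is {6}
Step 2: union(6, 8) -> merged; set of 6 now {6, 8}
Step 3: find(2) -> no change; set of 2 is {2}
Step 4: find(6) -> no change; set of 6 is {6, 8}
Step 5: union(3, 5) -> merged; set of 3 now {3, 5}
Step 6: find(5) -> no change; set of 5 is {3, 5}
Step 7: union(5, 1) -> merged; set of 5 now {1, 3, 5}
Step 8: find(3) -> no change; set of 3 is {1, 3, 5}
Step 9: union(1, 5) -> already same set; set of 1 now {1, 3, 5}
Step 10: find(0) -> no change; set of 0 is {0}
Step 11: union(7, 3) -> merged; set of 7 now {1, 3, 5, 7}
Step 12: find(0) -> no change; set of 0 is {0}
Step 13: union(6, 2) -> merged; set of 6 now {2, 6, 8}
Step 14: union(6, 0) -> merged; set of 6 now {0, 2, 6, 8}
Step 15: find(7) -> no change; set of 7 is {1, 3, 5, 7}
Step 16: find(5) -> no change; set of 5 is {1, 3, 5, 7}
Step 17: union(2, 0) -> already same set; set of 2 now {0, 2, 6, 8}
Step 18: union(6, 7) -> merged; set of 6 now {0, 1, 2, 3, 5, 6, 7, 8}
Step 19: union(7, 6) -> already same set; set of 7 now {0, 1, 2, 3, 5, 6, 7, 8}
Step 20: union(3, 8) -> already same set; set of 3 now {0, 1, 2, 3, 5, 6, 7, 8}
Step 21: union(0, 8) -> already same set; set of 0 now {0, 1, 2, 3, 5, 6, 7, 8}
Component of 3: {0, 1, 2, 3, 5, 6, 7, 8}

Answer: 0, 1, 2, 3, 5, 6, 7, 8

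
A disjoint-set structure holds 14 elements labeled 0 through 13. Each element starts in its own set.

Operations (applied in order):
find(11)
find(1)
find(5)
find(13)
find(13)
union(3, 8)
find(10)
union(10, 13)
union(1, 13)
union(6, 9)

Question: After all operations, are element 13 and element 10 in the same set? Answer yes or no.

Answer: yes

Derivation:
Step 1: find(11) -> no change; set of 11 is {11}
Step 2: find(1) -> no change; set of 1 is {1}
Step 3: find(5) -> no change; set of 5 is {5}
Step 4: find(13) -> no change; set of 13 is {13}
Step 5: find(13) -> no change; set of 13 is {13}
Step 6: union(3, 8) -> merged; set of 3 now {3, 8}
Step 7: find(10) -> no change; set of 10 is {10}
Step 8: union(10, 13) -> merged; set of 10 now {10, 13}
Step 9: union(1, 13) -> merged; set of 1 now {1, 10, 13}
Step 10: union(6, 9) -> merged; set of 6 now {6, 9}
Set of 13: {1, 10, 13}; 10 is a member.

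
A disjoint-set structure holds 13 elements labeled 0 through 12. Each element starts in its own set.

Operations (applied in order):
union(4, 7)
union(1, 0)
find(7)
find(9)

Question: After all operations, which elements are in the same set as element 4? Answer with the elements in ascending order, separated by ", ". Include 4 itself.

Answer: 4, 7

Derivation:
Step 1: union(4, 7) -> merged; set of 4 now {4, 7}
Step 2: union(1, 0) -> merged; set of 1 now {0, 1}
Step 3: find(7) -> no change; set of 7 is {4, 7}
Step 4: find(9) -> no change; set of 9 is {9}
Component of 4: {4, 7}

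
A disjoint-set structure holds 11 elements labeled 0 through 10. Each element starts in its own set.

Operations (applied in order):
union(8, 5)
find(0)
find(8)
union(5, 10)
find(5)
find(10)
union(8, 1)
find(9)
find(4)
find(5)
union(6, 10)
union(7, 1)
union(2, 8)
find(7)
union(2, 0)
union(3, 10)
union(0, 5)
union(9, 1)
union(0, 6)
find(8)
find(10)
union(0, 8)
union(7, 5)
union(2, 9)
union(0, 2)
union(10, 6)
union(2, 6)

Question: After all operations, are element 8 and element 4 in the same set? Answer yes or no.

Step 1: union(8, 5) -> merged; set of 8 now {5, 8}
Step 2: find(0) -> no change; set of 0 is {0}
Step 3: find(8) -> no change; set of 8 is {5, 8}
Step 4: union(5, 10) -> merged; set of 5 now {5, 8, 10}
Step 5: find(5) -> no change; set of 5 is {5, 8, 10}
Step 6: find(10) -> no change; set of 10 is {5, 8, 10}
Step 7: union(8, 1) -> merged; set of 8 now {1, 5, 8, 10}
Step 8: find(9) -> no change; set of 9 is {9}
Step 9: find(4) -> no change; set of 4 is {4}
Step 10: find(5) -> no change; set of 5 is {1, 5, 8, 10}
Step 11: union(6, 10) -> merged; set of 6 now {1, 5, 6, 8, 10}
Step 12: union(7, 1) -> merged; set of 7 now {1, 5, 6, 7, 8, 10}
Step 13: union(2, 8) -> merged; set of 2 now {1, 2, 5, 6, 7, 8, 10}
Step 14: find(7) -> no change; set of 7 is {1, 2, 5, 6, 7, 8, 10}
Step 15: union(2, 0) -> merged; set of 2 now {0, 1, 2, 5, 6, 7, 8, 10}
Step 16: union(3, 10) -> merged; set of 3 now {0, 1, 2, 3, 5, 6, 7, 8, 10}
Step 17: union(0, 5) -> already same set; set of 0 now {0, 1, 2, 3, 5, 6, 7, 8, 10}
Step 18: union(9, 1) -> merged; set of 9 now {0, 1, 2, 3, 5, 6, 7, 8, 9, 10}
Step 19: union(0, 6) -> already same set; set of 0 now {0, 1, 2, 3, 5, 6, 7, 8, 9, 10}
Step 20: find(8) -> no change; set of 8 is {0, 1, 2, 3, 5, 6, 7, 8, 9, 10}
Step 21: find(10) -> no change; set of 10 is {0, 1, 2, 3, 5, 6, 7, 8, 9, 10}
Step 22: union(0, 8) -> already same set; set of 0 now {0, 1, 2, 3, 5, 6, 7, 8, 9, 10}
Step 23: union(7, 5) -> already same set; set of 7 now {0, 1, 2, 3, 5, 6, 7, 8, 9, 10}
Step 24: union(2, 9) -> already same set; set of 2 now {0, 1, 2, 3, 5, 6, 7, 8, 9, 10}
Step 25: union(0, 2) -> already same set; set of 0 now {0, 1, 2, 3, 5, 6, 7, 8, 9, 10}
Step 26: union(10, 6) -> already same set; set of 10 now {0, 1, 2, 3, 5, 6, 7, 8, 9, 10}
Step 27: union(2, 6) -> already same set; set of 2 now {0, 1, 2, 3, 5, 6, 7, 8, 9, 10}
Set of 8: {0, 1, 2, 3, 5, 6, 7, 8, 9, 10}; 4 is not a member.

Answer: no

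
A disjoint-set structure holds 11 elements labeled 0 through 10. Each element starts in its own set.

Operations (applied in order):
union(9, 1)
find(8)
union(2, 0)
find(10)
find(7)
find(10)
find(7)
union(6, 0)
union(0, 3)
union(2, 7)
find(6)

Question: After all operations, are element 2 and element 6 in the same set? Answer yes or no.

Step 1: union(9, 1) -> merged; set of 9 now {1, 9}
Step 2: find(8) -> no change; set of 8 is {8}
Step 3: union(2, 0) -> merged; set of 2 now {0, 2}
Step 4: find(10) -> no change; set of 10 is {10}
Step 5: find(7) -> no change; set of 7 is {7}
Step 6: find(10) -> no change; set of 10 is {10}
Step 7: find(7) -> no change; set of 7 is {7}
Step 8: union(6, 0) -> merged; set of 6 now {0, 2, 6}
Step 9: union(0, 3) -> merged; set of 0 now {0, 2, 3, 6}
Step 10: union(2, 7) -> merged; set of 2 now {0, 2, 3, 6, 7}
Step 11: find(6) -> no change; set of 6 is {0, 2, 3, 6, 7}
Set of 2: {0, 2, 3, 6, 7}; 6 is a member.

Answer: yes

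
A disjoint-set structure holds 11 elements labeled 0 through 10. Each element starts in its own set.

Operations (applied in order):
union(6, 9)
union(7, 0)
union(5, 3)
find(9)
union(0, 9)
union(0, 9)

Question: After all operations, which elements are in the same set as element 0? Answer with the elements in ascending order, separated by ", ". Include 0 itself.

Answer: 0, 6, 7, 9

Derivation:
Step 1: union(6, 9) -> merged; set of 6 now {6, 9}
Step 2: union(7, 0) -> merged; set of 7 now {0, 7}
Step 3: union(5, 3) -> merged; set of 5 now {3, 5}
Step 4: find(9) -> no change; set of 9 is {6, 9}
Step 5: union(0, 9) -> merged; set of 0 now {0, 6, 7, 9}
Step 6: union(0, 9) -> already same set; set of 0 now {0, 6, 7, 9}
Component of 0: {0, 6, 7, 9}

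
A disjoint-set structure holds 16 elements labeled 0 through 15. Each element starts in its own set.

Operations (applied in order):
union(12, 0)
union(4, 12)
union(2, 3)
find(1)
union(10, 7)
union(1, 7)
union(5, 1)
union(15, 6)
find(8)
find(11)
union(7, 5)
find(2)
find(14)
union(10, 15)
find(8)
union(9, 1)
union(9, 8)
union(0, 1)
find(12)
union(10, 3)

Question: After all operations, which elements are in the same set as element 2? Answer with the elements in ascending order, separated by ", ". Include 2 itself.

Answer: 0, 1, 2, 3, 4, 5, 6, 7, 8, 9, 10, 12, 15

Derivation:
Step 1: union(12, 0) -> merged; set of 12 now {0, 12}
Step 2: union(4, 12) -> merged; set of 4 now {0, 4, 12}
Step 3: union(2, 3) -> merged; set of 2 now {2, 3}
Step 4: find(1) -> no change; set of 1 is {1}
Step 5: union(10, 7) -> merged; set of 10 now {7, 10}
Step 6: union(1, 7) -> merged; set of 1 now {1, 7, 10}
Step 7: union(5, 1) -> merged; set of 5 now {1, 5, 7, 10}
Step 8: union(15, 6) -> merged; set of 15 now {6, 15}
Step 9: find(8) -> no change; set of 8 is {8}
Step 10: find(11) -> no change; set of 11 is {11}
Step 11: union(7, 5) -> already same set; set of 7 now {1, 5, 7, 10}
Step 12: find(2) -> no change; set of 2 is {2, 3}
Step 13: find(14) -> no change; set of 14 is {14}
Step 14: union(10, 15) -> merged; set of 10 now {1, 5, 6, 7, 10, 15}
Step 15: find(8) -> no change; set of 8 is {8}
Step 16: union(9, 1) -> merged; set of 9 now {1, 5, 6, 7, 9, 10, 15}
Step 17: union(9, 8) -> merged; set of 9 now {1, 5, 6, 7, 8, 9, 10, 15}
Step 18: union(0, 1) -> merged; set of 0 now {0, 1, 4, 5, 6, 7, 8, 9, 10, 12, 15}
Step 19: find(12) -> no change; set of 12 is {0, 1, 4, 5, 6, 7, 8, 9, 10, 12, 15}
Step 20: union(10, 3) -> merged; set of 10 now {0, 1, 2, 3, 4, 5, 6, 7, 8, 9, 10, 12, 15}
Component of 2: {0, 1, 2, 3, 4, 5, 6, 7, 8, 9, 10, 12, 15}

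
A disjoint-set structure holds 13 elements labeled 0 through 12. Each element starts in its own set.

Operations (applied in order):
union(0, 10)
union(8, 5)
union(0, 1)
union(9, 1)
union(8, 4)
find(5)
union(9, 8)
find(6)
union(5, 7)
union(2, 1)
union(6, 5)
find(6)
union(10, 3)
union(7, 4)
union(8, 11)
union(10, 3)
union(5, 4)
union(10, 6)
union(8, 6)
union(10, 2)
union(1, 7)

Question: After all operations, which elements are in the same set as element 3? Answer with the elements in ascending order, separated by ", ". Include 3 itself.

Answer: 0, 1, 2, 3, 4, 5, 6, 7, 8, 9, 10, 11

Derivation:
Step 1: union(0, 10) -> merged; set of 0 now {0, 10}
Step 2: union(8, 5) -> merged; set of 8 now {5, 8}
Step 3: union(0, 1) -> merged; set of 0 now {0, 1, 10}
Step 4: union(9, 1) -> merged; set of 9 now {0, 1, 9, 10}
Step 5: union(8, 4) -> merged; set of 8 now {4, 5, 8}
Step 6: find(5) -> no change; set of 5 is {4, 5, 8}
Step 7: union(9, 8) -> merged; set of 9 now {0, 1, 4, 5, 8, 9, 10}
Step 8: find(6) -> no change; set of 6 is {6}
Step 9: union(5, 7) -> merged; set of 5 now {0, 1, 4, 5, 7, 8, 9, 10}
Step 10: union(2, 1) -> merged; set of 2 now {0, 1, 2, 4, 5, 7, 8, 9, 10}
Step 11: union(6, 5) -> merged; set of 6 now {0, 1, 2, 4, 5, 6, 7, 8, 9, 10}
Step 12: find(6) -> no change; set of 6 is {0, 1, 2, 4, 5, 6, 7, 8, 9, 10}
Step 13: union(10, 3) -> merged; set of 10 now {0, 1, 2, 3, 4, 5, 6, 7, 8, 9, 10}
Step 14: union(7, 4) -> already same set; set of 7 now {0, 1, 2, 3, 4, 5, 6, 7, 8, 9, 10}
Step 15: union(8, 11) -> merged; set of 8 now {0, 1, 2, 3, 4, 5, 6, 7, 8, 9, 10, 11}
Step 16: union(10, 3) -> already same set; set of 10 now {0, 1, 2, 3, 4, 5, 6, 7, 8, 9, 10, 11}
Step 17: union(5, 4) -> already same set; set of 5 now {0, 1, 2, 3, 4, 5, 6, 7, 8, 9, 10, 11}
Step 18: union(10, 6) -> already same set; set of 10 now {0, 1, 2, 3, 4, 5, 6, 7, 8, 9, 10, 11}
Step 19: union(8, 6) -> already same set; set of 8 now {0, 1, 2, 3, 4, 5, 6, 7, 8, 9, 10, 11}
Step 20: union(10, 2) -> already same set; set of 10 now {0, 1, 2, 3, 4, 5, 6, 7, 8, 9, 10, 11}
Step 21: union(1, 7) -> already same set; set of 1 now {0, 1, 2, 3, 4, 5, 6, 7, 8, 9, 10, 11}
Component of 3: {0, 1, 2, 3, 4, 5, 6, 7, 8, 9, 10, 11}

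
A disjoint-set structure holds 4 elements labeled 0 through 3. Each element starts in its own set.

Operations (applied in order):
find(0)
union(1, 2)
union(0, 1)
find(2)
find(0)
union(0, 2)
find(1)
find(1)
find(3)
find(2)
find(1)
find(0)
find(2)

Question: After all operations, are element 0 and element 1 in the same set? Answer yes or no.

Step 1: find(0) -> no change; set of 0 is {0}
Step 2: union(1, 2) -> merged; set of 1 now {1, 2}
Step 3: union(0, 1) -> merged; set of 0 now {0, 1, 2}
Step 4: find(2) -> no change; set of 2 is {0, 1, 2}
Step 5: find(0) -> no change; set of 0 is {0, 1, 2}
Step 6: union(0, 2) -> already same set; set of 0 now {0, 1, 2}
Step 7: find(1) -> no change; set of 1 is {0, 1, 2}
Step 8: find(1) -> no change; set of 1 is {0, 1, 2}
Step 9: find(3) -> no change; set of 3 is {3}
Step 10: find(2) -> no change; set of 2 is {0, 1, 2}
Step 11: find(1) -> no change; set of 1 is {0, 1, 2}
Step 12: find(0) -> no change; set of 0 is {0, 1, 2}
Step 13: find(2) -> no change; set of 2 is {0, 1, 2}
Set of 0: {0, 1, 2}; 1 is a member.

Answer: yes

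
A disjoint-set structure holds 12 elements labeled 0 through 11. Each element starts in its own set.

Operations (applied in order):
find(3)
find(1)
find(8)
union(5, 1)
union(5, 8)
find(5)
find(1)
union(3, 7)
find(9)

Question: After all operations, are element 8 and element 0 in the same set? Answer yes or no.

Answer: no

Derivation:
Step 1: find(3) -> no change; set of 3 is {3}
Step 2: find(1) -> no change; set of 1 is {1}
Step 3: find(8) -> no change; set of 8 is {8}
Step 4: union(5, 1) -> merged; set of 5 now {1, 5}
Step 5: union(5, 8) -> merged; set of 5 now {1, 5, 8}
Step 6: find(5) -> no change; set of 5 is {1, 5, 8}
Step 7: find(1) -> no change; set of 1 is {1, 5, 8}
Step 8: union(3, 7) -> merged; set of 3 now {3, 7}
Step 9: find(9) -> no change; set of 9 is {9}
Set of 8: {1, 5, 8}; 0 is not a member.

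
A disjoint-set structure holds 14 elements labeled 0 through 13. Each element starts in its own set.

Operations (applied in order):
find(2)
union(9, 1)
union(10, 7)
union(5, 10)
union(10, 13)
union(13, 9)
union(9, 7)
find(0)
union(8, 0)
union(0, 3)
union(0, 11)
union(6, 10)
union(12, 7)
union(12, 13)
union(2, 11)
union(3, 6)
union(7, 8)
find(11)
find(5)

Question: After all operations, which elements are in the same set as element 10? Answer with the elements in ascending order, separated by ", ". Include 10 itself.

Answer: 0, 1, 2, 3, 5, 6, 7, 8, 9, 10, 11, 12, 13

Derivation:
Step 1: find(2) -> no change; set of 2 is {2}
Step 2: union(9, 1) -> merged; set of 9 now {1, 9}
Step 3: union(10, 7) -> merged; set of 10 now {7, 10}
Step 4: union(5, 10) -> merged; set of 5 now {5, 7, 10}
Step 5: union(10, 13) -> merged; set of 10 now {5, 7, 10, 13}
Step 6: union(13, 9) -> merged; set of 13 now {1, 5, 7, 9, 10, 13}
Step 7: union(9, 7) -> already same set; set of 9 now {1, 5, 7, 9, 10, 13}
Step 8: find(0) -> no change; set of 0 is {0}
Step 9: union(8, 0) -> merged; set of 8 now {0, 8}
Step 10: union(0, 3) -> merged; set of 0 now {0, 3, 8}
Step 11: union(0, 11) -> merged; set of 0 now {0, 3, 8, 11}
Step 12: union(6, 10) -> merged; set of 6 now {1, 5, 6, 7, 9, 10, 13}
Step 13: union(12, 7) -> merged; set of 12 now {1, 5, 6, 7, 9, 10, 12, 13}
Step 14: union(12, 13) -> already same set; set of 12 now {1, 5, 6, 7, 9, 10, 12, 13}
Step 15: union(2, 11) -> merged; set of 2 now {0, 2, 3, 8, 11}
Step 16: union(3, 6) -> merged; set of 3 now {0, 1, 2, 3, 5, 6, 7, 8, 9, 10, 11, 12, 13}
Step 17: union(7, 8) -> already same set; set of 7 now {0, 1, 2, 3, 5, 6, 7, 8, 9, 10, 11, 12, 13}
Step 18: find(11) -> no change; set of 11 is {0, 1, 2, 3, 5, 6, 7, 8, 9, 10, 11, 12, 13}
Step 19: find(5) -> no change; set of 5 is {0, 1, 2, 3, 5, 6, 7, 8, 9, 10, 11, 12, 13}
Component of 10: {0, 1, 2, 3, 5, 6, 7, 8, 9, 10, 11, 12, 13}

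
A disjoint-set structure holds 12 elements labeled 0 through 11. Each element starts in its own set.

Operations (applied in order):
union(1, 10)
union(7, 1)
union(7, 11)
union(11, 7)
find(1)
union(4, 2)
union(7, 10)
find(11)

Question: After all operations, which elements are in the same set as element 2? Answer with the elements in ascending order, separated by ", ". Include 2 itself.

Answer: 2, 4

Derivation:
Step 1: union(1, 10) -> merged; set of 1 now {1, 10}
Step 2: union(7, 1) -> merged; set of 7 now {1, 7, 10}
Step 3: union(7, 11) -> merged; set of 7 now {1, 7, 10, 11}
Step 4: union(11, 7) -> already same set; set of 11 now {1, 7, 10, 11}
Step 5: find(1) -> no change; set of 1 is {1, 7, 10, 11}
Step 6: union(4, 2) -> merged; set of 4 now {2, 4}
Step 7: union(7, 10) -> already same set; set of 7 now {1, 7, 10, 11}
Step 8: find(11) -> no change; set of 11 is {1, 7, 10, 11}
Component of 2: {2, 4}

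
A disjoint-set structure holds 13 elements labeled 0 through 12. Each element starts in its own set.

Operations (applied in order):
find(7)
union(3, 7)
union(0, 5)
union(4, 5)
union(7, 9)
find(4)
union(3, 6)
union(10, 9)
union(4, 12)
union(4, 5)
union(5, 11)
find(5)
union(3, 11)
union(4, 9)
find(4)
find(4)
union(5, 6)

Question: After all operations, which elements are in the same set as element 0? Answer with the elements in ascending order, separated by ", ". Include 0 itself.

Answer: 0, 3, 4, 5, 6, 7, 9, 10, 11, 12

Derivation:
Step 1: find(7) -> no change; set of 7 is {7}
Step 2: union(3, 7) -> merged; set of 3 now {3, 7}
Step 3: union(0, 5) -> merged; set of 0 now {0, 5}
Step 4: union(4, 5) -> merged; set of 4 now {0, 4, 5}
Step 5: union(7, 9) -> merged; set of 7 now {3, 7, 9}
Step 6: find(4) -> no change; set of 4 is {0, 4, 5}
Step 7: union(3, 6) -> merged; set of 3 now {3, 6, 7, 9}
Step 8: union(10, 9) -> merged; set of 10 now {3, 6, 7, 9, 10}
Step 9: union(4, 12) -> merged; set of 4 now {0, 4, 5, 12}
Step 10: union(4, 5) -> already same set; set of 4 now {0, 4, 5, 12}
Step 11: union(5, 11) -> merged; set of 5 now {0, 4, 5, 11, 12}
Step 12: find(5) -> no change; set of 5 is {0, 4, 5, 11, 12}
Step 13: union(3, 11) -> merged; set of 3 now {0, 3, 4, 5, 6, 7, 9, 10, 11, 12}
Step 14: union(4, 9) -> already same set; set of 4 now {0, 3, 4, 5, 6, 7, 9, 10, 11, 12}
Step 15: find(4) -> no change; set of 4 is {0, 3, 4, 5, 6, 7, 9, 10, 11, 12}
Step 16: find(4) -> no change; set of 4 is {0, 3, 4, 5, 6, 7, 9, 10, 11, 12}
Step 17: union(5, 6) -> already same set; set of 5 now {0, 3, 4, 5, 6, 7, 9, 10, 11, 12}
Component of 0: {0, 3, 4, 5, 6, 7, 9, 10, 11, 12}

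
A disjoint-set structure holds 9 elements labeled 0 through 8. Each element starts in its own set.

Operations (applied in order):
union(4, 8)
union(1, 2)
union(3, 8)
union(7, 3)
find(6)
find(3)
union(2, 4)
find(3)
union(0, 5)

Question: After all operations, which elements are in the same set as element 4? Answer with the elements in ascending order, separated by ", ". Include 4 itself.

Answer: 1, 2, 3, 4, 7, 8

Derivation:
Step 1: union(4, 8) -> merged; set of 4 now {4, 8}
Step 2: union(1, 2) -> merged; set of 1 now {1, 2}
Step 3: union(3, 8) -> merged; set of 3 now {3, 4, 8}
Step 4: union(7, 3) -> merged; set of 7 now {3, 4, 7, 8}
Step 5: find(6) -> no change; set of 6 is {6}
Step 6: find(3) -> no change; set of 3 is {3, 4, 7, 8}
Step 7: union(2, 4) -> merged; set of 2 now {1, 2, 3, 4, 7, 8}
Step 8: find(3) -> no change; set of 3 is {1, 2, 3, 4, 7, 8}
Step 9: union(0, 5) -> merged; set of 0 now {0, 5}
Component of 4: {1, 2, 3, 4, 7, 8}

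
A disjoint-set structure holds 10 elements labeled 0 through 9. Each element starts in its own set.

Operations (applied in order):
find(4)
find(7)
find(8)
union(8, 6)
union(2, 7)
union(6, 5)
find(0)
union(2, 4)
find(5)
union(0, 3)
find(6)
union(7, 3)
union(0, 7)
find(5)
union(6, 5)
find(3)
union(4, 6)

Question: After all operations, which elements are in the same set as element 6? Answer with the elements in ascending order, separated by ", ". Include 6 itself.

Step 1: find(4) -> no change; set of 4 is {4}
Step 2: find(7) -> no change; set of 7 is {7}
Step 3: find(8) -> no change; set of 8 is {8}
Step 4: union(8, 6) -> merged; set of 8 now {6, 8}
Step 5: union(2, 7) -> merged; set of 2 now {2, 7}
Step 6: union(6, 5) -> merged; set of 6 now {5, 6, 8}
Step 7: find(0) -> no change; set of 0 is {0}
Step 8: union(2, 4) -> merged; set of 2 now {2, 4, 7}
Step 9: find(5) -> no change; set of 5 is {5, 6, 8}
Step 10: union(0, 3) -> merged; set of 0 now {0, 3}
Step 11: find(6) -> no change; set of 6 is {5, 6, 8}
Step 12: union(7, 3) -> merged; set of 7 now {0, 2, 3, 4, 7}
Step 13: union(0, 7) -> already same set; set of 0 now {0, 2, 3, 4, 7}
Step 14: find(5) -> no change; set of 5 is {5, 6, 8}
Step 15: union(6, 5) -> already same set; set of 6 now {5, 6, 8}
Step 16: find(3) -> no change; set of 3 is {0, 2, 3, 4, 7}
Step 17: union(4, 6) -> merged; set of 4 now {0, 2, 3, 4, 5, 6, 7, 8}
Component of 6: {0, 2, 3, 4, 5, 6, 7, 8}

Answer: 0, 2, 3, 4, 5, 6, 7, 8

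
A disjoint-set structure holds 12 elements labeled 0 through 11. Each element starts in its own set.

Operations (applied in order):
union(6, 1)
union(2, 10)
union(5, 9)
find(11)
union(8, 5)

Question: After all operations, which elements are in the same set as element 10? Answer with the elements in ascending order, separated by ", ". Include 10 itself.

Answer: 2, 10

Derivation:
Step 1: union(6, 1) -> merged; set of 6 now {1, 6}
Step 2: union(2, 10) -> merged; set of 2 now {2, 10}
Step 3: union(5, 9) -> merged; set of 5 now {5, 9}
Step 4: find(11) -> no change; set of 11 is {11}
Step 5: union(8, 5) -> merged; set of 8 now {5, 8, 9}
Component of 10: {2, 10}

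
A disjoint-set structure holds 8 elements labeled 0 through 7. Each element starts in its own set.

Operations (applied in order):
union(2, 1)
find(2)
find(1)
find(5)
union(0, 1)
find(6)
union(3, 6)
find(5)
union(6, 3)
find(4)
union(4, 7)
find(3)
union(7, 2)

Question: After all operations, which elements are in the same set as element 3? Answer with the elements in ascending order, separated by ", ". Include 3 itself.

Answer: 3, 6

Derivation:
Step 1: union(2, 1) -> merged; set of 2 now {1, 2}
Step 2: find(2) -> no change; set of 2 is {1, 2}
Step 3: find(1) -> no change; set of 1 is {1, 2}
Step 4: find(5) -> no change; set of 5 is {5}
Step 5: union(0, 1) -> merged; set of 0 now {0, 1, 2}
Step 6: find(6) -> no change; set of 6 is {6}
Step 7: union(3, 6) -> merged; set of 3 now {3, 6}
Step 8: find(5) -> no change; set of 5 is {5}
Step 9: union(6, 3) -> already same set; set of 6 now {3, 6}
Step 10: find(4) -> no change; set of 4 is {4}
Step 11: union(4, 7) -> merged; set of 4 now {4, 7}
Step 12: find(3) -> no change; set of 3 is {3, 6}
Step 13: union(7, 2) -> merged; set of 7 now {0, 1, 2, 4, 7}
Component of 3: {3, 6}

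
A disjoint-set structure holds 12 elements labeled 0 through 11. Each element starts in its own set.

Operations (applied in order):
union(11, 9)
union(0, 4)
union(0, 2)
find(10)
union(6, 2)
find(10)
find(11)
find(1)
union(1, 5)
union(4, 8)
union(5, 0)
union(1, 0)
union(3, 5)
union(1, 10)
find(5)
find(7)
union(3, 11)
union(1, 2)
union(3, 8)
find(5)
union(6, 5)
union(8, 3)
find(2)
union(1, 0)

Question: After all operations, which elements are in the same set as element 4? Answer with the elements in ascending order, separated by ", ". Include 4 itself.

Step 1: union(11, 9) -> merged; set of 11 now {9, 11}
Step 2: union(0, 4) -> merged; set of 0 now {0, 4}
Step 3: union(0, 2) -> merged; set of 0 now {0, 2, 4}
Step 4: find(10) -> no change; set of 10 is {10}
Step 5: union(6, 2) -> merged; set of 6 now {0, 2, 4, 6}
Step 6: find(10) -> no change; set of 10 is {10}
Step 7: find(11) -> no change; set of 11 is {9, 11}
Step 8: find(1) -> no change; set of 1 is {1}
Step 9: union(1, 5) -> merged; set of 1 now {1, 5}
Step 10: union(4, 8) -> merged; set of 4 now {0, 2, 4, 6, 8}
Step 11: union(5, 0) -> merged; set of 5 now {0, 1, 2, 4, 5, 6, 8}
Step 12: union(1, 0) -> already same set; set of 1 now {0, 1, 2, 4, 5, 6, 8}
Step 13: union(3, 5) -> merged; set of 3 now {0, 1, 2, 3, 4, 5, 6, 8}
Step 14: union(1, 10) -> merged; set of 1 now {0, 1, 2, 3, 4, 5, 6, 8, 10}
Step 15: find(5) -> no change; set of 5 is {0, 1, 2, 3, 4, 5, 6, 8, 10}
Step 16: find(7) -> no change; set of 7 is {7}
Step 17: union(3, 11) -> merged; set of 3 now {0, 1, 2, 3, 4, 5, 6, 8, 9, 10, 11}
Step 18: union(1, 2) -> already same set; set of 1 now {0, 1, 2, 3, 4, 5, 6, 8, 9, 10, 11}
Step 19: union(3, 8) -> already same set; set of 3 now {0, 1, 2, 3, 4, 5, 6, 8, 9, 10, 11}
Step 20: find(5) -> no change; set of 5 is {0, 1, 2, 3, 4, 5, 6, 8, 9, 10, 11}
Step 21: union(6, 5) -> already same set; set of 6 now {0, 1, 2, 3, 4, 5, 6, 8, 9, 10, 11}
Step 22: union(8, 3) -> already same set; set of 8 now {0, 1, 2, 3, 4, 5, 6, 8, 9, 10, 11}
Step 23: find(2) -> no change; set of 2 is {0, 1, 2, 3, 4, 5, 6, 8, 9, 10, 11}
Step 24: union(1, 0) -> already same set; set of 1 now {0, 1, 2, 3, 4, 5, 6, 8, 9, 10, 11}
Component of 4: {0, 1, 2, 3, 4, 5, 6, 8, 9, 10, 11}

Answer: 0, 1, 2, 3, 4, 5, 6, 8, 9, 10, 11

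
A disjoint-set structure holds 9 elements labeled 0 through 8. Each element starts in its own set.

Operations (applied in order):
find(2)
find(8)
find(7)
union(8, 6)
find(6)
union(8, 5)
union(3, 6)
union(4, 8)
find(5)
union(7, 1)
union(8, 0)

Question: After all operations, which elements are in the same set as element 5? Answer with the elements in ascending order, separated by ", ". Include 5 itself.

Answer: 0, 3, 4, 5, 6, 8

Derivation:
Step 1: find(2) -> no change; set of 2 is {2}
Step 2: find(8) -> no change; set of 8 is {8}
Step 3: find(7) -> no change; set of 7 is {7}
Step 4: union(8, 6) -> merged; set of 8 now {6, 8}
Step 5: find(6) -> no change; set of 6 is {6, 8}
Step 6: union(8, 5) -> merged; set of 8 now {5, 6, 8}
Step 7: union(3, 6) -> merged; set of 3 now {3, 5, 6, 8}
Step 8: union(4, 8) -> merged; set of 4 now {3, 4, 5, 6, 8}
Step 9: find(5) -> no change; set of 5 is {3, 4, 5, 6, 8}
Step 10: union(7, 1) -> merged; set of 7 now {1, 7}
Step 11: union(8, 0) -> merged; set of 8 now {0, 3, 4, 5, 6, 8}
Component of 5: {0, 3, 4, 5, 6, 8}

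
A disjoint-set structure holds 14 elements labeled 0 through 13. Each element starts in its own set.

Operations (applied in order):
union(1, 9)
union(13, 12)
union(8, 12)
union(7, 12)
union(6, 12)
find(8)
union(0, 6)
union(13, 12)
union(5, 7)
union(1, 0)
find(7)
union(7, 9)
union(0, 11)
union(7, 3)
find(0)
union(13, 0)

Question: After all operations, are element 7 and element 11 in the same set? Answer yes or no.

Step 1: union(1, 9) -> merged; set of 1 now {1, 9}
Step 2: union(13, 12) -> merged; set of 13 now {12, 13}
Step 3: union(8, 12) -> merged; set of 8 now {8, 12, 13}
Step 4: union(7, 12) -> merged; set of 7 now {7, 8, 12, 13}
Step 5: union(6, 12) -> merged; set of 6 now {6, 7, 8, 12, 13}
Step 6: find(8) -> no change; set of 8 is {6, 7, 8, 12, 13}
Step 7: union(0, 6) -> merged; set of 0 now {0, 6, 7, 8, 12, 13}
Step 8: union(13, 12) -> already same set; set of 13 now {0, 6, 7, 8, 12, 13}
Step 9: union(5, 7) -> merged; set of 5 now {0, 5, 6, 7, 8, 12, 13}
Step 10: union(1, 0) -> merged; set of 1 now {0, 1, 5, 6, 7, 8, 9, 12, 13}
Step 11: find(7) -> no change; set of 7 is {0, 1, 5, 6, 7, 8, 9, 12, 13}
Step 12: union(7, 9) -> already same set; set of 7 now {0, 1, 5, 6, 7, 8, 9, 12, 13}
Step 13: union(0, 11) -> merged; set of 0 now {0, 1, 5, 6, 7, 8, 9, 11, 12, 13}
Step 14: union(7, 3) -> merged; set of 7 now {0, 1, 3, 5, 6, 7, 8, 9, 11, 12, 13}
Step 15: find(0) -> no change; set of 0 is {0, 1, 3, 5, 6, 7, 8, 9, 11, 12, 13}
Step 16: union(13, 0) -> already same set; set of 13 now {0, 1, 3, 5, 6, 7, 8, 9, 11, 12, 13}
Set of 7: {0, 1, 3, 5, 6, 7, 8, 9, 11, 12, 13}; 11 is a member.

Answer: yes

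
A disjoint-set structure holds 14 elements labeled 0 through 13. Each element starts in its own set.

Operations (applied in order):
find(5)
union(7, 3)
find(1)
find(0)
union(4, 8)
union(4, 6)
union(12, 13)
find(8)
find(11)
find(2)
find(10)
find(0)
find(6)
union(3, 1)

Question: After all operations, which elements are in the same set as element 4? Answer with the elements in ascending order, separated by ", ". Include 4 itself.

Answer: 4, 6, 8

Derivation:
Step 1: find(5) -> no change; set of 5 is {5}
Step 2: union(7, 3) -> merged; set of 7 now {3, 7}
Step 3: find(1) -> no change; set of 1 is {1}
Step 4: find(0) -> no change; set of 0 is {0}
Step 5: union(4, 8) -> merged; set of 4 now {4, 8}
Step 6: union(4, 6) -> merged; set of 4 now {4, 6, 8}
Step 7: union(12, 13) -> merged; set of 12 now {12, 13}
Step 8: find(8) -> no change; set of 8 is {4, 6, 8}
Step 9: find(11) -> no change; set of 11 is {11}
Step 10: find(2) -> no change; set of 2 is {2}
Step 11: find(10) -> no change; set of 10 is {10}
Step 12: find(0) -> no change; set of 0 is {0}
Step 13: find(6) -> no change; set of 6 is {4, 6, 8}
Step 14: union(3, 1) -> merged; set of 3 now {1, 3, 7}
Component of 4: {4, 6, 8}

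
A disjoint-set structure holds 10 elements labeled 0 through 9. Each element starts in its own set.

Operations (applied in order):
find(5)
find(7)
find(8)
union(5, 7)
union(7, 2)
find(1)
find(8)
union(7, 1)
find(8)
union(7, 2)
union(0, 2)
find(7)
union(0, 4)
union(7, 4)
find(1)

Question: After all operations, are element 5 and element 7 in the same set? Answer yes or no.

Answer: yes

Derivation:
Step 1: find(5) -> no change; set of 5 is {5}
Step 2: find(7) -> no change; set of 7 is {7}
Step 3: find(8) -> no change; set of 8 is {8}
Step 4: union(5, 7) -> merged; set of 5 now {5, 7}
Step 5: union(7, 2) -> merged; set of 7 now {2, 5, 7}
Step 6: find(1) -> no change; set of 1 is {1}
Step 7: find(8) -> no change; set of 8 is {8}
Step 8: union(7, 1) -> merged; set of 7 now {1, 2, 5, 7}
Step 9: find(8) -> no change; set of 8 is {8}
Step 10: union(7, 2) -> already same set; set of 7 now {1, 2, 5, 7}
Step 11: union(0, 2) -> merged; set of 0 now {0, 1, 2, 5, 7}
Step 12: find(7) -> no change; set of 7 is {0, 1, 2, 5, 7}
Step 13: union(0, 4) -> merged; set of 0 now {0, 1, 2, 4, 5, 7}
Step 14: union(7, 4) -> already same set; set of 7 now {0, 1, 2, 4, 5, 7}
Step 15: find(1) -> no change; set of 1 is {0, 1, 2, 4, 5, 7}
Set of 5: {0, 1, 2, 4, 5, 7}; 7 is a member.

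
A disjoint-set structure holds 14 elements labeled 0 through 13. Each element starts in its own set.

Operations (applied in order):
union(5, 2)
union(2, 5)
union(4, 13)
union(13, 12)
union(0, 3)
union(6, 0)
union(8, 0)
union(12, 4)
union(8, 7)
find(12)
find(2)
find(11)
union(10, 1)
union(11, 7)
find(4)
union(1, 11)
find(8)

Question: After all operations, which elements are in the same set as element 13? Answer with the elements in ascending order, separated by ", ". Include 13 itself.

Step 1: union(5, 2) -> merged; set of 5 now {2, 5}
Step 2: union(2, 5) -> already same set; set of 2 now {2, 5}
Step 3: union(4, 13) -> merged; set of 4 now {4, 13}
Step 4: union(13, 12) -> merged; set of 13 now {4, 12, 13}
Step 5: union(0, 3) -> merged; set of 0 now {0, 3}
Step 6: union(6, 0) -> merged; set of 6 now {0, 3, 6}
Step 7: union(8, 0) -> merged; set of 8 now {0, 3, 6, 8}
Step 8: union(12, 4) -> already same set; set of 12 now {4, 12, 13}
Step 9: union(8, 7) -> merged; set of 8 now {0, 3, 6, 7, 8}
Step 10: find(12) -> no change; set of 12 is {4, 12, 13}
Step 11: find(2) -> no change; set of 2 is {2, 5}
Step 12: find(11) -> no change; set of 11 is {11}
Step 13: union(10, 1) -> merged; set of 10 now {1, 10}
Step 14: union(11, 7) -> merged; set of 11 now {0, 3, 6, 7, 8, 11}
Step 15: find(4) -> no change; set of 4 is {4, 12, 13}
Step 16: union(1, 11) -> merged; set of 1 now {0, 1, 3, 6, 7, 8, 10, 11}
Step 17: find(8) -> no change; set of 8 is {0, 1, 3, 6, 7, 8, 10, 11}
Component of 13: {4, 12, 13}

Answer: 4, 12, 13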